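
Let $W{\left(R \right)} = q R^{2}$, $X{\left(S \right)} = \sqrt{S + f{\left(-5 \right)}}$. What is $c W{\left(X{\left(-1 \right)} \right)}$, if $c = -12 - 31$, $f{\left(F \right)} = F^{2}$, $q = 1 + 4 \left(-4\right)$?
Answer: $15480$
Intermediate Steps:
$q = -15$ ($q = 1 - 16 = -15$)
$c = -43$
$X{\left(S \right)} = \sqrt{25 + S}$ ($X{\left(S \right)} = \sqrt{S + \left(-5\right)^{2}} = \sqrt{S + 25} = \sqrt{25 + S}$)
$W{\left(R \right)} = - 15 R^{2}$
$c W{\left(X{\left(-1 \right)} \right)} = - 43 \left(- 15 \left(\sqrt{25 - 1}\right)^{2}\right) = - 43 \left(- 15 \left(\sqrt{24}\right)^{2}\right) = - 43 \left(- 15 \left(2 \sqrt{6}\right)^{2}\right) = - 43 \left(\left(-15\right) 24\right) = \left(-43\right) \left(-360\right) = 15480$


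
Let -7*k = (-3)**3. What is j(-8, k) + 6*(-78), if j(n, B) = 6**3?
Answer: -252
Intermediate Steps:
k = 27/7 (k = -1/7*(-3)**3 = -1/7*(-27) = 27/7 ≈ 3.8571)
j(n, B) = 216
j(-8, k) + 6*(-78) = 216 + 6*(-78) = 216 - 468 = -252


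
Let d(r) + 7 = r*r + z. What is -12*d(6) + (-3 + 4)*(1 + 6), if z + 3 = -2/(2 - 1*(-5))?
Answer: -2111/7 ≈ -301.57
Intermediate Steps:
z = -23/7 (z = -3 - 2/(2 - 1*(-5)) = -3 - 2/(2 + 5) = -3 - 2/7 = -23/7 ≈ -3.2857)
d(r) = -72/7 + r**2 (d(r) = -7 + (r*r - 23/7) = -7 + (r**2 - 23/7) = -7 + (-23/7 + r**2) = -72/7 + r**2)
-12*d(6) + (-3 + 4)*(1 + 6) = -12*(-72/7 + 6**2) + (-3 + 4)*(1 + 6) = -12*(-72/7 + 36) + 1*7 = -12*180/7 + 7 = -2160/7 + 7 = -2111/7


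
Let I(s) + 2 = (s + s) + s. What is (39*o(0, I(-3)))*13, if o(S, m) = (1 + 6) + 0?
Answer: 3549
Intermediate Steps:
I(s) = -2 + 3*s (I(s) = -2 + ((s + s) + s) = -2 + (2*s + s) = -2 + 3*s)
o(S, m) = 7 (o(S, m) = 7 + 0 = 7)
(39*o(0, I(-3)))*13 = (39*7)*13 = 273*13 = 3549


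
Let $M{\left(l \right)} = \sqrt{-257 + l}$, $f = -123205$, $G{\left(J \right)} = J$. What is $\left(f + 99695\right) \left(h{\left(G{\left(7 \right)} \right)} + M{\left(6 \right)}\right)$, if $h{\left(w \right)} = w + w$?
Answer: $-329140 - 23510 i \sqrt{251} \approx -3.2914 \cdot 10^{5} - 3.7247 \cdot 10^{5} i$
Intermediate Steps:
$h{\left(w \right)} = 2 w$
$\left(f + 99695\right) \left(h{\left(G{\left(7 \right)} \right)} + M{\left(6 \right)}\right) = \left(-123205 + 99695\right) \left(2 \cdot 7 + \sqrt{-257 + 6}\right) = - 23510 \left(14 + \sqrt{-251}\right) = - 23510 \left(14 + i \sqrt{251}\right) = -329140 - 23510 i \sqrt{251}$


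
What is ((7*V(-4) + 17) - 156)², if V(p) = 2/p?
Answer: 81225/4 ≈ 20306.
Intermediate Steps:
((7*V(-4) + 17) - 156)² = ((7*(2/(-4)) + 17) - 156)² = ((7*(2*(-¼)) + 17) - 156)² = ((7*(-½) + 17) - 156)² = ((-7/2 + 17) - 156)² = (27/2 - 156)² = (-285/2)² = 81225/4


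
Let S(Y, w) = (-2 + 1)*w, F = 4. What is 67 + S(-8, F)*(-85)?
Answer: 407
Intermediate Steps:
S(Y, w) = -w
67 + S(-8, F)*(-85) = 67 - 1*4*(-85) = 67 - 4*(-85) = 67 + 340 = 407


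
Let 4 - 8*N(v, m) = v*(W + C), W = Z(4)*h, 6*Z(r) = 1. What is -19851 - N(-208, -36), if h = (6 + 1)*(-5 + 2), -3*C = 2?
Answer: -118459/6 ≈ -19743.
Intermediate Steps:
Z(r) = ⅙ (Z(r) = (⅙)*1 = ⅙)
C = -⅔ (C = -⅓*2 = -⅔ ≈ -0.66667)
h = -21 (h = 7*(-3) = -21)
W = -7/2 (W = (⅙)*(-21) = -7/2 ≈ -3.5000)
N(v, m) = ½ + 25*v/48 (N(v, m) = ½ - v*(-7/2 - ⅔)/8 = ½ - v*(-25)/(8*6) = ½ - (-25)*v/48 = ½ + 25*v/48)
-19851 - N(-208, -36) = -19851 - (½ + (25/48)*(-208)) = -19851 - (½ - 325/3) = -19851 - 1*(-647/6) = -19851 + 647/6 = -118459/6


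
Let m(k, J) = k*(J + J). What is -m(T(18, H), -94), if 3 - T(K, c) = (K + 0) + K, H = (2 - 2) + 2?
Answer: -6204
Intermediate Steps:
H = 2 (H = 0 + 2 = 2)
T(K, c) = 3 - 2*K (T(K, c) = 3 - ((K + 0) + K) = 3 - (K + K) = 3 - 2*K)
m(k, J) = 2*J*k (m(k, J) = k*(2*J) = 2*J*k)
-m(T(18, H), -94) = -2*(-94)*(3 - 2*18) = -2*(-94)*(3 - 36) = -2*(-94)*(-33) = -1*6204 = -6204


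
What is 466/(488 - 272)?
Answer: 233/108 ≈ 2.1574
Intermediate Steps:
466/(488 - 272) = 466/216 = (1/216)*466 = 233/108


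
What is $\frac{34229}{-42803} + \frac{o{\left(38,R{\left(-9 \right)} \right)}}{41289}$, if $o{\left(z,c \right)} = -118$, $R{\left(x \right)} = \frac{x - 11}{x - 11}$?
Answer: $- \frac{1418331935}{1767293067} \approx -0.80254$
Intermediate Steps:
$R{\left(x \right)} = 1$ ($R{\left(x \right)} = \frac{-11 + x}{-11 + x} = 1$)
$\frac{34229}{-42803} + \frac{o{\left(38,R{\left(-9 \right)} \right)}}{41289} = \frac{34229}{-42803} - \frac{118}{41289} = 34229 \left(- \frac{1}{42803}\right) - \frac{118}{41289} = - \frac{34229}{42803} - \frac{118}{41289} = - \frac{1418331935}{1767293067}$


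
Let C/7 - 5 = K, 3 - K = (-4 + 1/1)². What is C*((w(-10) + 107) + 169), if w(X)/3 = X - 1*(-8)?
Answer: -1890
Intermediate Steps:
w(X) = 24 + 3*X (w(X) = 3*(X - 1*(-8)) = 3*(X + 8) = 3*(8 + X) = 24 + 3*X)
K = -6 (K = 3 - (-4 + 1/1)² = 3 - (-4 + 1)² = 3 - 1*(-3)² = 3 - 1*9 = 3 - 9 = -6)
C = -7 (C = 35 + 7*(-6) = 35 - 42 = -7)
C*((w(-10) + 107) + 169) = -7*(((24 + 3*(-10)) + 107) + 169) = -7*(((24 - 30) + 107) + 169) = -7*((-6 + 107) + 169) = -7*(101 + 169) = -7*270 = -1890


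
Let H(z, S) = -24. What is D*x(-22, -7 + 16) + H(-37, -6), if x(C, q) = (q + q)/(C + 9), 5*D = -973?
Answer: 15954/65 ≈ 245.45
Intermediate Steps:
D = -973/5 (D = (⅕)*(-973) = -973/5 ≈ -194.60)
x(C, q) = 2*q/(9 + C) (x(C, q) = (2*q)/(9 + C) = 2*q/(9 + C))
D*x(-22, -7 + 16) + H(-37, -6) = -1946*(-7 + 16)/(5*(9 - 22)) - 24 = -1946*9/(5*(-13)) - 24 = -1946*9*(-1)/(5*13) - 24 = -973/5*(-18/13) - 24 = 17514/65 - 24 = 15954/65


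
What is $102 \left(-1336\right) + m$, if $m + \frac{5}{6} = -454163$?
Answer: $- \frac{3542615}{6} \approx -5.9044 \cdot 10^{5}$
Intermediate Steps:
$m = - \frac{2724983}{6}$ ($m = - \frac{5}{6} - 454163 = - \frac{2724983}{6} \approx -4.5416 \cdot 10^{5}$)
$102 \left(-1336\right) + m = 102 \left(-1336\right) - \frac{2724983}{6} = -136272 - \frac{2724983}{6} = - \frac{3542615}{6}$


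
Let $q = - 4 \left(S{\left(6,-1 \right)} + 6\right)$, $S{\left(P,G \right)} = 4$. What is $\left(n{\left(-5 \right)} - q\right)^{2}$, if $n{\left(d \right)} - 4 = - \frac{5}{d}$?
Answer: $2025$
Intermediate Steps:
$n{\left(d \right)} = 4 - \frac{5}{d}$
$q = -40$ ($q = - 4 \left(4 + 6\right) = \left(-4\right) 10 = -40$)
$\left(n{\left(-5 \right)} - q\right)^{2} = \left(\left(4 - \frac{5}{-5}\right) - -40\right)^{2} = \left(\left(4 - -1\right) + 40\right)^{2} = \left(\left(4 + 1\right) + 40\right)^{2} = \left(5 + 40\right)^{2} = 45^{2} = 2025$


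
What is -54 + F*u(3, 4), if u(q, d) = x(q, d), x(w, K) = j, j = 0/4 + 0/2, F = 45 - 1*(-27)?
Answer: -54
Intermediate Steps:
F = 72 (F = 45 + 27 = 72)
j = 0 (j = 0*(¼) + 0*(½) = 0 + 0 = 0)
x(w, K) = 0
u(q, d) = 0
-54 + F*u(3, 4) = -54 + 72*0 = -54 + 0 = -54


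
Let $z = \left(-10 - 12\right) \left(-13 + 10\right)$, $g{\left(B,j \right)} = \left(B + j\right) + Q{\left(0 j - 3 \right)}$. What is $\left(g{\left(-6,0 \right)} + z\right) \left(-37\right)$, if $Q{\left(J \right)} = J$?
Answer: $-2109$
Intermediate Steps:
$g{\left(B,j \right)} = -3 + B + j$ ($g{\left(B,j \right)} = \left(B + j\right) - \left(3 + 0 j\right) = \left(B + j\right) + \left(0 - 3\right) = \left(B + j\right) - 3 = -3 + B + j$)
$z = 66$ ($z = \left(-22\right) \left(-3\right) = 66$)
$\left(g{\left(-6,0 \right)} + z\right) \left(-37\right) = \left(\left(-3 - 6 + 0\right) + 66\right) \left(-37\right) = \left(-9 + 66\right) \left(-37\right) = 57 \left(-37\right) = -2109$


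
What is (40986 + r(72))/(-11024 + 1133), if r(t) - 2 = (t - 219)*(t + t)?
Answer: -19820/9891 ≈ -2.0038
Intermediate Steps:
r(t) = 2 + 2*t*(-219 + t) (r(t) = 2 + (t - 219)*(t + t) = 2 + (-219 + t)*(2*t) = 2 + 2*t*(-219 + t))
(40986 + r(72))/(-11024 + 1133) = (40986 + (2 - 438*72 + 2*72²))/(-11024 + 1133) = (40986 + (2 - 31536 + 2*5184))/(-9891) = (40986 + (2 - 31536 + 10368))*(-1/9891) = (40986 - 21166)*(-1/9891) = 19820*(-1/9891) = -19820/9891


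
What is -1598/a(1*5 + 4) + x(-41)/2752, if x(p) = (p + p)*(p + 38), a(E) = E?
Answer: -2197741/12384 ≈ -177.47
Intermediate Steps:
x(p) = 2*p*(38 + p) (x(p) = (2*p)*(38 + p) = 2*p*(38 + p))
-1598/a(1*5 + 4) + x(-41)/2752 = -1598/(1*5 + 4) + (2*(-41)*(38 - 41))/2752 = -1598/(5 + 4) + (2*(-41)*(-3))*(1/2752) = -1598/9 + 246*(1/2752) = -1598*⅑ + 123/1376 = -1598/9 + 123/1376 = -2197741/12384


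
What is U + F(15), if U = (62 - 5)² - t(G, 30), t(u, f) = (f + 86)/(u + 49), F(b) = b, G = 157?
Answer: 336134/103 ≈ 3263.4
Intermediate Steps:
t(u, f) = (86 + f)/(49 + u)
U = 334589/103 (U = (62 - 5)² - (86 + 30)/(49 + 157) = 57² - 116/206 = 3249 - 116/206 = 3249 - 1*58/103 = 3249 - 58/103 = 334589/103 ≈ 3248.4)
U + F(15) = 334589/103 + 15 = 336134/103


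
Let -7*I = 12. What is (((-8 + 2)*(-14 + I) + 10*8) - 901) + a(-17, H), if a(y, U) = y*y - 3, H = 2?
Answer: -3085/7 ≈ -440.71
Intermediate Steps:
I = -12/7 (I = -1/7*12 = -12/7 ≈ -1.7143)
a(y, U) = -3 + y**2 (a(y, U) = y**2 - 3 = -3 + y**2)
(((-8 + 2)*(-14 + I) + 10*8) - 901) + a(-17, H) = (((-8 + 2)*(-14 - 12/7) + 10*8) - 901) + (-3 + (-17)**2) = ((-6*(-110/7) + 80) - 901) + (-3 + 289) = ((660/7 + 80) - 901) + 286 = (1220/7 - 901) + 286 = -5087/7 + 286 = -3085/7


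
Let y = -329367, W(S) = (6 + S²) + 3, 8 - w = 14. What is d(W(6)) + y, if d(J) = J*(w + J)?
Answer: -327612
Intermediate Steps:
w = -6 (w = 8 - 1*14 = 8 - 14 = -6)
W(S) = 9 + S²
d(J) = J*(-6 + J)
d(W(6)) + y = (9 + 6²)*(-6 + (9 + 6²)) - 329367 = (9 + 36)*(-6 + (9 + 36)) - 329367 = 45*(-6 + 45) - 329367 = 45*39 - 329367 = 1755 - 329367 = -327612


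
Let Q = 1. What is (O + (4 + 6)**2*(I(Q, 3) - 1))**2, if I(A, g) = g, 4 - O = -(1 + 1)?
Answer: 42436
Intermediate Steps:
O = 6 (O = 4 - (-1)*(1 + 1) = 4 - (-1)*2 = 4 - 1*(-2) = 4 + 2 = 6)
(O + (4 + 6)**2*(I(Q, 3) - 1))**2 = (6 + (4 + 6)**2*(3 - 1))**2 = (6 + 10**2*2)**2 = (6 + 100*2)**2 = (6 + 200)**2 = 206**2 = 42436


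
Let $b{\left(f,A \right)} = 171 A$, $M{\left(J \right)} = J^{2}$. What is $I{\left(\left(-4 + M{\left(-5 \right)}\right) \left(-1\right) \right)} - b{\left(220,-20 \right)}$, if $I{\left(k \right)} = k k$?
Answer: $3861$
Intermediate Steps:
$I{\left(k \right)} = k^{2}$
$I{\left(\left(-4 + M{\left(-5 \right)}\right) \left(-1\right) \right)} - b{\left(220,-20 \right)} = \left(\left(-4 + \left(-5\right)^{2}\right) \left(-1\right)\right)^{2} - 171 \left(-20\right) = \left(\left(-4 + 25\right) \left(-1\right)\right)^{2} - -3420 = \left(21 \left(-1\right)\right)^{2} + 3420 = \left(-21\right)^{2} + 3420 = 441 + 3420 = 3861$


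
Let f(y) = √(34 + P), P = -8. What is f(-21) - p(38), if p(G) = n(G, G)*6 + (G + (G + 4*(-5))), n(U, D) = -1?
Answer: -50 + √26 ≈ -44.901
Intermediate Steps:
f(y) = √26 (f(y) = √(34 - 8) = √26)
p(G) = -26 + 2*G (p(G) = -1*6 + (G + (G + 4*(-5))) = -6 + (G + (G - 20)) = -6 + (G + (-20 + G)) = -6 + (-20 + 2*G) = -26 + 2*G)
f(-21) - p(38) = √26 - (-26 + 2*38) = √26 - (-26 + 76) = √26 - 1*50 = √26 - 50 = -50 + √26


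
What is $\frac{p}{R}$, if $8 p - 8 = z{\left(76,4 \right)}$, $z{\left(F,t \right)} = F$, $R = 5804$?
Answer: $\frac{21}{11608} \approx 0.0018091$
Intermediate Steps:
$p = \frac{21}{2}$ ($p = 1 + \frac{1}{8} \cdot 76 = 1 + \frac{19}{2} = \frac{21}{2} \approx 10.5$)
$\frac{p}{R} = \frac{21}{2 \cdot 5804} = \frac{21}{2} \cdot \frac{1}{5804} = \frac{21}{11608}$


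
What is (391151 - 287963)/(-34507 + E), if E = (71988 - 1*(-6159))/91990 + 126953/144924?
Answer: -687828442663440/230004547174511 ≈ -2.9905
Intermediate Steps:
E = 11501891149/6665779380 (E = (71988 + 6159)*(1/91990) + 126953*(1/144924) = 78147*(1/91990) + 126953/144924 = 78147/91990 + 126953/144924 = 11501891149/6665779380 ≈ 1.7255)
(391151 - 287963)/(-34507 + E) = (391151 - 287963)/(-34507 + 11501891149/6665779380) = 103188/(-230004547174511/6665779380) = 103188*(-6665779380/230004547174511) = -687828442663440/230004547174511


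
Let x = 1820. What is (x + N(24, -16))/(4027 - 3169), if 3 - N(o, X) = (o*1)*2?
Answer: 1775/858 ≈ 2.0688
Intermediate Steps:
N(o, X) = 3 - 2*o (N(o, X) = 3 - o*1*2 = 3 - o*2 = 3 - 2*o)
(x + N(24, -16))/(4027 - 3169) = (1820 + (3 - 2*24))/(4027 - 3169) = (1820 + (3 - 48))/858 = (1820 - 45)*(1/858) = 1775*(1/858) = 1775/858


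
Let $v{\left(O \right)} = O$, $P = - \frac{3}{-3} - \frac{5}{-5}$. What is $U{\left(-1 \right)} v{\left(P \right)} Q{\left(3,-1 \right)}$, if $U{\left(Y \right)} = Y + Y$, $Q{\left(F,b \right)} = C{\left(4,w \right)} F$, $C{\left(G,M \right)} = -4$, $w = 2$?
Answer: $48$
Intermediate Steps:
$Q{\left(F,b \right)} = - 4 F$
$P = 2$ ($P = \left(-3\right) \left(- \frac{1}{3}\right) - -1 = 1 + 1 = 2$)
$U{\left(Y \right)} = 2 Y$
$U{\left(-1 \right)} v{\left(P \right)} Q{\left(3,-1 \right)} = 2 \left(-1\right) 2 \left(\left(-4\right) 3\right) = \left(-2\right) 2 \left(-12\right) = \left(-4\right) \left(-12\right) = 48$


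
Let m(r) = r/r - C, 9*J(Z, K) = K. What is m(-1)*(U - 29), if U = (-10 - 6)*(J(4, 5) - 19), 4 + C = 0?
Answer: 11975/9 ≈ 1330.6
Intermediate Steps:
C = -4 (C = -4 + 0 = -4)
J(Z, K) = K/9
U = 2656/9 (U = (-10 - 6)*((1/9)*5 - 19) = -16*(5/9 - 19) = -16*(-166/9) = 2656/9 ≈ 295.11)
m(r) = 5 (m(r) = r/r - 1*(-4) = 1 + 4 = 5)
m(-1)*(U - 29) = 5*(2656/9 - 29) = 5*(2395/9) = 11975/9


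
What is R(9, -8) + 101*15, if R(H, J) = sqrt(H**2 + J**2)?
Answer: 1515 + sqrt(145) ≈ 1527.0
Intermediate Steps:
R(9, -8) + 101*15 = sqrt(9**2 + (-8)**2) + 101*15 = sqrt(81 + 64) + 1515 = sqrt(145) + 1515 = 1515 + sqrt(145)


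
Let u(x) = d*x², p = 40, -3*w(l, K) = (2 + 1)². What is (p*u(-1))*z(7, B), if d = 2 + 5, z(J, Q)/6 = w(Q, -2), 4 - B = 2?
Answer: -5040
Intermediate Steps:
w(l, K) = -3 (w(l, K) = -(2 + 1)²/3 = -⅓*3² = -⅓*9 = -3)
B = 2 (B = 4 - 1*2 = 4 - 2 = 2)
z(J, Q) = -18 (z(J, Q) = 6*(-3) = -18)
d = 7
u(x) = 7*x²
(p*u(-1))*z(7, B) = (40*(7*(-1)²))*(-18) = (40*(7*1))*(-18) = (40*7)*(-18) = 280*(-18) = -5040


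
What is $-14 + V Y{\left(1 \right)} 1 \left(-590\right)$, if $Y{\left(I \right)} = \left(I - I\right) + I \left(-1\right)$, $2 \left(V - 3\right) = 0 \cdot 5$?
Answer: $1756$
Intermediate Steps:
$V = 3$ ($V = 3 + \frac{0 \cdot 5}{2} = 3 + \frac{1}{2} \cdot 0 = 3 + 0 = 3$)
$Y{\left(I \right)} = - I$ ($Y{\left(I \right)} = 0 - I = - I$)
$-14 + V Y{\left(1 \right)} 1 \left(-590\right) = -14 + 3 \left(\left(-1\right) 1\right) 1 \left(-590\right) = -14 + 3 \left(-1\right) 1 \left(-590\right) = -14 + \left(-3\right) 1 \left(-590\right) = -14 - -1770 = -14 + 1770 = 1756$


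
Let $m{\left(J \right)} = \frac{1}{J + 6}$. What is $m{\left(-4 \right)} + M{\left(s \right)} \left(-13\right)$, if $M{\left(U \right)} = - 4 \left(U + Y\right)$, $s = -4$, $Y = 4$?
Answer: $\frac{1}{2} \approx 0.5$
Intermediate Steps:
$m{\left(J \right)} = \frac{1}{6 + J}$
$M{\left(U \right)} = -16 - 4 U$ ($M{\left(U \right)} = - 4 \left(U + 4\right) = - 4 \left(4 + U\right) = -16 - 4 U$)
$m{\left(-4 \right)} + M{\left(s \right)} \left(-13\right) = \frac{1}{6 - 4} + \left(-16 - -16\right) \left(-13\right) = \frac{1}{2} + \left(-16 + 16\right) \left(-13\right) = \frac{1}{2} + 0 \left(-13\right) = \frac{1}{2} + 0 = \frac{1}{2}$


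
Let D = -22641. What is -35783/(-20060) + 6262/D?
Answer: 684547183/454178460 ≈ 1.5072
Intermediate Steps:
-35783/(-20060) + 6262/D = -35783/(-20060) + 6262/(-22641) = -35783*(-1/20060) + 6262*(-1/22641) = 35783/20060 - 6262/22641 = 684547183/454178460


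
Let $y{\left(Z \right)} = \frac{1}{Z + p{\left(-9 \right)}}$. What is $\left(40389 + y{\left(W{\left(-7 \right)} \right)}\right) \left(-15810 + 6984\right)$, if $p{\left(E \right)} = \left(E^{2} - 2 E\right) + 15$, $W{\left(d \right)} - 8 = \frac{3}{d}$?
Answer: $- \frac{303358851996}{851} \approx -3.5647 \cdot 10^{8}$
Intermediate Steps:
$W{\left(d \right)} = 8 + \frac{3}{d}$
$p{\left(E \right)} = 15 + E^{2} - 2 E$
$y{\left(Z \right)} = \frac{1}{114 + Z}$ ($y{\left(Z \right)} = \frac{1}{Z + \left(15 + \left(-9\right)^{2} - -18\right)} = \frac{1}{Z + \left(15 + 81 + 18\right)} = \frac{1}{Z + 114} = \frac{1}{114 + Z}$)
$\left(40389 + y{\left(W{\left(-7 \right)} \right)}\right) \left(-15810 + 6984\right) = \left(40389 + \frac{1}{114 + \left(8 + \frac{3}{-7}\right)}\right) \left(-15810 + 6984\right) = \left(40389 + \frac{1}{114 + \left(8 + 3 \left(- \frac{1}{7}\right)\right)}\right) \left(-8826\right) = \left(40389 + \frac{1}{114 + \left(8 - \frac{3}{7}\right)}\right) \left(-8826\right) = \left(40389 + \frac{1}{114 + \frac{53}{7}}\right) \left(-8826\right) = \left(40389 + \frac{1}{\frac{851}{7}}\right) \left(-8826\right) = \left(40389 + \frac{7}{851}\right) \left(-8826\right) = \frac{34371046}{851} \left(-8826\right) = - \frac{303358851996}{851}$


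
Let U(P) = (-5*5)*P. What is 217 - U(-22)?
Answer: -333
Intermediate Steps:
U(P) = -25*P
217 - U(-22) = 217 - (-25)*(-22) = 217 - 1*550 = 217 - 550 = -333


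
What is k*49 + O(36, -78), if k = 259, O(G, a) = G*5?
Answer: 12871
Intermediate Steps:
O(G, a) = 5*G
k*49 + O(36, -78) = 259*49 + 5*36 = 12691 + 180 = 12871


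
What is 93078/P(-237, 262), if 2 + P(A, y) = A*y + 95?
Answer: -10342/6889 ≈ -1.5012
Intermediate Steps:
P(A, y) = 93 + A*y (P(A, y) = -2 + (A*y + 95) = -2 + (95 + A*y) = 93 + A*y)
93078/P(-237, 262) = 93078/(93 - 237*262) = 93078/(93 - 62094) = 93078/(-62001) = 93078*(-1/62001) = -10342/6889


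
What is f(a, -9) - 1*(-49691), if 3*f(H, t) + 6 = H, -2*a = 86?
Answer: 149024/3 ≈ 49675.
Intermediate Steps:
a = -43 (a = -½*86 = -43)
f(H, t) = -2 + H/3
f(a, -9) - 1*(-49691) = (-2 + (⅓)*(-43)) - 1*(-49691) = (-2 - 43/3) + 49691 = -49/3 + 49691 = 149024/3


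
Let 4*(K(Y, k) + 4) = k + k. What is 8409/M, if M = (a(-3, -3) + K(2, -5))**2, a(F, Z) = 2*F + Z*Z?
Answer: 33636/49 ≈ 686.45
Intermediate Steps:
a(F, Z) = Z**2 + 2*F (a(F, Z) = 2*F + Z**2 = Z**2 + 2*F)
K(Y, k) = -4 + k/2 (K(Y, k) = -4 + (k + k)/4 = -4 + (2*k)/4 = -4 + k/2)
M = 49/4 (M = (((-3)**2 + 2*(-3)) + (-4 + (1/2)*(-5)))**2 = ((9 - 6) + (-4 - 5/2))**2 = (3 - 13/2)**2 = (-7/2)**2 = 49/4 ≈ 12.250)
8409/M = 8409/(49/4) = 8409*(4/49) = 33636/49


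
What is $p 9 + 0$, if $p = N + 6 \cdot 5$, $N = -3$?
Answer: $243$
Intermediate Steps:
$p = 27$ ($p = -3 + 6 \cdot 5 = -3 + 30 = 27$)
$p 9 + 0 = 27 \cdot 9 + 0 = 243 + 0 = 243$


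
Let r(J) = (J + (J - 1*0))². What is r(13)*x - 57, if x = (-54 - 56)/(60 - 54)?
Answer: -37351/3 ≈ -12450.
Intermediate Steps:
r(J) = 4*J² (r(J) = (J + (J + 0))² = (J + J)² = (2*J)² = 4*J²)
x = -55/3 (x = -110/6 = -110*⅙ = -55/3 ≈ -18.333)
r(13)*x - 57 = (4*13²)*(-55/3) - 57 = (4*169)*(-55/3) - 57 = 676*(-55/3) - 57 = -37180/3 - 57 = -37351/3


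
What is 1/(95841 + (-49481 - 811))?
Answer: 1/45549 ≈ 2.1954e-5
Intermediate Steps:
1/(95841 + (-49481 - 811)) = 1/(95841 - 50292) = 1/45549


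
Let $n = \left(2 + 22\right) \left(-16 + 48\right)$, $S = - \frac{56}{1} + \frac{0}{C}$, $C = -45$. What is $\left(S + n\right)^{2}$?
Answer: $506944$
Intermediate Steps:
$S = -56$ ($S = - \frac{56}{1} + \frac{0}{-45} = \left(-56\right) 1 + 0 \left(- \frac{1}{45}\right) = -56 + 0 = -56$)
$n = 768$ ($n = 24 \cdot 32 = 768$)
$\left(S + n\right)^{2} = \left(-56 + 768\right)^{2} = 712^{2} = 506944$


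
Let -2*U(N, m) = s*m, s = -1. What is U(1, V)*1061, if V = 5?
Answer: 5305/2 ≈ 2652.5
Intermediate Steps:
U(N, m) = m/2 (U(N, m) = -(-1)*m/2 = m/2)
U(1, V)*1061 = ((½)*5)*1061 = (5/2)*1061 = 5305/2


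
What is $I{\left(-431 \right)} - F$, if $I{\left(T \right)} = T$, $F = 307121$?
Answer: $-307552$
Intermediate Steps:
$I{\left(-431 \right)} - F = -431 - 307121 = -307552$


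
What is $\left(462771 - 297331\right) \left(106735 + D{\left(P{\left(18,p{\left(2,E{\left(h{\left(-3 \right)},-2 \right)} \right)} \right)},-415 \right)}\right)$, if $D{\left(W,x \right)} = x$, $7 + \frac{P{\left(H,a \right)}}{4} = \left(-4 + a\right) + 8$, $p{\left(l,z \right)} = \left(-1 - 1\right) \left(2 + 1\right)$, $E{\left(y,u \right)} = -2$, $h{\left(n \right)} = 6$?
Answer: $17589580800$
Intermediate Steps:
$p{\left(l,z \right)} = -6$ ($p{\left(l,z \right)} = \left(-2\right) 3 = -6$)
$P{\left(H,a \right)} = -12 + 4 a$ ($P{\left(H,a \right)} = -28 + 4 \left(\left(-4 + a\right) + 8\right) = -28 + 4 \left(4 + a\right) = -28 + \left(16 + 4 a\right) = -12 + 4 a$)
$\left(462771 - 297331\right) \left(106735 + D{\left(P{\left(18,p{\left(2,E{\left(h{\left(-3 \right)},-2 \right)} \right)} \right)},-415 \right)}\right) = \left(462771 - 297331\right) \left(106735 - 415\right) = 165440 \cdot 106320 = 17589580800$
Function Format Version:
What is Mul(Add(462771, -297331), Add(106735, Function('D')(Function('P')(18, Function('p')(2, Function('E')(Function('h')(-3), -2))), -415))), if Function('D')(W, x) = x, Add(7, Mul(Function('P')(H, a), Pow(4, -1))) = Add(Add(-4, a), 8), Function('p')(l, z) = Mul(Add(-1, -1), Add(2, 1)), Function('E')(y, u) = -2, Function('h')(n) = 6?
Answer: 17589580800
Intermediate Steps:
Function('p')(l, z) = -6 (Function('p')(l, z) = Mul(-2, 3) = -6)
Function('P')(H, a) = Add(-12, Mul(4, a)) (Function('P')(H, a) = Add(-28, Mul(4, Add(Add(-4, a), 8))) = Add(-28, Mul(4, Add(4, a))) = Add(-28, Add(16, Mul(4, a))) = Add(-12, Mul(4, a)))
Mul(Add(462771, -297331), Add(106735, Function('D')(Function('P')(18, Function('p')(2, Function('E')(Function('h')(-3), -2))), -415))) = Mul(Add(462771, -297331), Add(106735, -415)) = Mul(165440, 106320) = 17589580800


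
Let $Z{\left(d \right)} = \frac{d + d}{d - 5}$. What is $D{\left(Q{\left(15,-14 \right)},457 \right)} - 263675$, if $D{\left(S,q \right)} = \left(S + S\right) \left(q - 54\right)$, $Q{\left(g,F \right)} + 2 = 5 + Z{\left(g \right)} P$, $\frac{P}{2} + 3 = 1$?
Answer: $-270929$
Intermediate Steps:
$P = -4$ ($P = -6 + 2 \cdot 1 = -6 + 2 = -4$)
$Z{\left(d \right)} = \frac{2 d}{-5 + d}$
$Q{\left(g,F \right)} = 3 - \frac{8 g}{-5 + g}$ ($Q{\left(g,F \right)} = -2 + \left(5 + \frac{2 g}{-5 + g} \left(-4\right)\right) = -2 - \left(-5 + \frac{8 g}{-5 + g}\right) = 3 - \frac{8 g}{-5 + g}$)
$D{\left(S,q \right)} = 2 S \left(-54 + q\right)$
$D{\left(Q{\left(15,-14 \right)},457 \right)} - 263675 = 2 \frac{5 \left(-3 - 15\right)}{-5 + 15} \left(-54 + 457\right) - 263675 = 2 \frac{5 \left(-3 - 15\right)}{10} \cdot 403 - 263675 = 2 \cdot 5 \cdot \frac{1}{10} \left(-18\right) 403 - 263675 = 2 \left(-9\right) 403 - 263675 = -7254 - 263675 = -270929$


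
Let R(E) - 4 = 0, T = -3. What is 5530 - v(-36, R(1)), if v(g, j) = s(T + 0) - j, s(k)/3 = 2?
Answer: 5528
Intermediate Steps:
s(k) = 6 (s(k) = 3*2 = 6)
R(E) = 4 (R(E) = 4 + 0 = 4)
v(g, j) = 6 - j
5530 - v(-36, R(1)) = 5530 - (6 - 1*4) = 5530 - (6 - 4) = 5530 - 1*2 = 5530 - 2 = 5528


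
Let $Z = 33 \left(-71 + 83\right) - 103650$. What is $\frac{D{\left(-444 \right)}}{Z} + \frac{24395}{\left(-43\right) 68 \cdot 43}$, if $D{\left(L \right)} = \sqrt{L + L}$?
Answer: $- \frac{1435}{7396} - \frac{i \sqrt{222}}{51627} \approx -0.19402 - 0.0002886 i$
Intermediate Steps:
$D{\left(L \right)} = \sqrt{2} \sqrt{L}$ ($D{\left(L \right)} = \sqrt{2 L} = \sqrt{2} \sqrt{L}$)
$Z = -103254$ ($Z = 33 \cdot 12 - 103650 = 396 - 103650 = -103254$)
$\frac{D{\left(-444 \right)}}{Z} + \frac{24395}{\left(-43\right) 68 \cdot 43} = \frac{\sqrt{2} \sqrt{-444}}{-103254} + \frac{24395}{\left(-43\right) 68 \cdot 43} = \sqrt{2} \cdot 2 i \sqrt{111} \left(- \frac{1}{103254}\right) + \frac{24395}{\left(-2924\right) 43} = 2 i \sqrt{222} \left(- \frac{1}{103254}\right) + \frac{24395}{-125732} = - \frac{i \sqrt{222}}{51627} + 24395 \left(- \frac{1}{125732}\right) = - \frac{i \sqrt{222}}{51627} - \frac{1435}{7396} = - \frac{1435}{7396} - \frac{i \sqrt{222}}{51627}$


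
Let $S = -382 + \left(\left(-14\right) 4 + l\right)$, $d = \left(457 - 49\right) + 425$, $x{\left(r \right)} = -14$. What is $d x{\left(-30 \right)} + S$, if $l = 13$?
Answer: $-12087$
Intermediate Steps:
$d = 833$ ($d = 408 + 425 = 833$)
$S = -425$ ($S = -382 + \left(\left(-14\right) 4 + 13\right) = -382 + \left(-56 + 13\right) = -382 - 43 = -425$)
$d x{\left(-30 \right)} + S = 833 \left(-14\right) - 425 = -11662 - 425 = -12087$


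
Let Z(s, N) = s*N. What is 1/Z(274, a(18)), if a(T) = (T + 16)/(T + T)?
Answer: 9/2329 ≈ 0.0038643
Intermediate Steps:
a(T) = (16 + T)/(2*T) (a(T) = (16 + T)/((2*T)) = (16 + T)*(1/(2*T)) = (16 + T)/(2*T))
Z(s, N) = N*s
1/Z(274, a(18)) = 1/(((½)*(16 + 18)/18)*274) = 1/(((½)*(1/18)*34)*274) = 1/((17/18)*274) = 1/(2329/9) = 9/2329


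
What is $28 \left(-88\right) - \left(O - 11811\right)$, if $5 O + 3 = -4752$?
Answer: $10298$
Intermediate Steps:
$O = -951$ ($O = - \frac{3}{5} + \frac{1}{5} \left(-4752\right) = - \frac{3}{5} - \frac{4752}{5} = -951$)
$28 \left(-88\right) - \left(O - 11811\right) = 28 \left(-88\right) - \left(-951 - 11811\right) = -2464 - -12762 = -2464 + 12762 = 10298$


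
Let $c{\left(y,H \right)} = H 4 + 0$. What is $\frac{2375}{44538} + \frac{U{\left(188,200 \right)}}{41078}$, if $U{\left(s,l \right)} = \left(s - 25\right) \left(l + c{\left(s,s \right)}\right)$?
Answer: $\frac{3504394469}{914765982} \approx 3.8309$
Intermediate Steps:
$c{\left(y,H \right)} = 4 H$ ($c{\left(y,H \right)} = 4 H + 0 = 4 H$)
$U{\left(s,l \right)} = \left(-25 + s\right) \left(l + 4 s\right)$ ($U{\left(s,l \right)} = \left(s - 25\right) \left(l + 4 s\right) = \left(-25 + s\right) \left(l + 4 s\right)$)
$\frac{2375}{44538} + \frac{U{\left(188,200 \right)}}{41078} = \frac{2375}{44538} + \frac{\left(-100\right) 188 - 5000 + 4 \cdot 188^{2} + 200 \cdot 188}{41078} = 2375 \cdot \frac{1}{44538} + \left(-18800 - 5000 + 4 \cdot 35344 + 37600\right) \frac{1}{41078} = \frac{2375}{44538} + \left(-18800 - 5000 + 141376 + 37600\right) \frac{1}{41078} = \frac{2375}{44538} + 155176 \cdot \frac{1}{41078} = \frac{2375}{44538} + \frac{77588}{20539} = \frac{3504394469}{914765982}$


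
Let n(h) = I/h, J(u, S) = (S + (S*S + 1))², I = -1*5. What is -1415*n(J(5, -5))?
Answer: 7075/441 ≈ 16.043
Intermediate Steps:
I = -5
J(u, S) = (1 + S + S²)² (J(u, S) = (S + (S² + 1))² = (S + (1 + S²))² = (1 + S + S²)²)
n(h) = -5/h
-1415*n(J(5, -5)) = -(-7075)/((1 - 5 + (-5)²)²) = -(-7075)/((1 - 5 + 25)²) = -(-7075)/(21²) = -(-7075)/441 = -1415*(-5/441) = 7075/441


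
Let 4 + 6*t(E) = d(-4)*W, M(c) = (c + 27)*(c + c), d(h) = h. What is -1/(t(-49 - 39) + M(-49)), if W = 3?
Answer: -3/6460 ≈ -0.00046440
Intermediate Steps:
M(c) = 2*c*(27 + c) (M(c) = (27 + c)*(2*c) = 2*c*(27 + c))
t(E) = -8/3 (t(E) = -⅔ + (-4*3)/6 = -⅔ + (⅙)*(-12) = -⅔ - 2 = -8/3)
-1/(t(-49 - 39) + M(-49)) = -1/(-8/3 + 2*(-49)*(27 - 49)) = -1/(-8/3 + 2*(-49)*(-22)) = -1/(-8/3 + 2156) = -1/6460/3 = -1*3/6460 = -3/6460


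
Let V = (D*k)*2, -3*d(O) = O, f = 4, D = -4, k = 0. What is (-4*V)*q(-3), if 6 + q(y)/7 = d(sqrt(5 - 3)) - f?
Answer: 0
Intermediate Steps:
d(O) = -O/3
q(y) = -70 - 7*sqrt(2)/3 (q(y) = -42 + 7*(-sqrt(5 - 3)/3 - 1*4) = -42 + 7*(-sqrt(2)/3 - 4) = -42 + 7*(-4 - sqrt(2)/3) = -42 + (-28 - 7*sqrt(2)/3) = -70 - 7*sqrt(2)/3)
V = 0 (V = -4*0*2 = 0*2 = 0)
(-4*V)*q(-3) = (-4*0)*(-70 - 7*sqrt(2)/3) = 0*(-70 - 7*sqrt(2)/3) = 0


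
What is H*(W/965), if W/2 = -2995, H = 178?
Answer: -213244/193 ≈ -1104.9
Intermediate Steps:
W = -5990 (W = 2*(-2995) = -5990)
H*(W/965) = 178*(-5990/965) = 178*(-5990*1/965) = 178*(-1198/193) = -213244/193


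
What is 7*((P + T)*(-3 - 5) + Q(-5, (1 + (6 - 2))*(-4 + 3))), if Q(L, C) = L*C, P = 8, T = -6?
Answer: 63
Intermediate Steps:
Q(L, C) = C*L
7*((P + T)*(-3 - 5) + Q(-5, (1 + (6 - 2))*(-4 + 3))) = 7*((8 - 6)*(-3 - 5) + ((1 + (6 - 2))*(-4 + 3))*(-5)) = 7*(2*(-8) + ((1 + 4)*(-1))*(-5)) = 7*(-16 + (5*(-1))*(-5)) = 7*(-16 - 5*(-5)) = 7*(-16 + 25) = 7*9 = 63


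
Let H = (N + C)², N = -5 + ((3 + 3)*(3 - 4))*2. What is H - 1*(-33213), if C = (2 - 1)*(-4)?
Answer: 33654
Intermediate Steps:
N = -17 (N = -5 + (6*(-1))*2 = -5 - 6*2 = -5 - 12 = -17)
C = -4 (C = 1*(-4) = -4)
H = 441 (H = (-17 - 4)² = (-21)² = 441)
H - 1*(-33213) = 441 - 1*(-33213) = 441 + 33213 = 33654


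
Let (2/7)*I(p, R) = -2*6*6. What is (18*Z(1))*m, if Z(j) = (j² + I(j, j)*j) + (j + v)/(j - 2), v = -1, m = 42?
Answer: -189756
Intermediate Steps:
I(p, R) = -252 (I(p, R) = 7*(-2*6*6)/2 = 7*(-12*6)/2 = (7/2)*(-72) = -252)
Z(j) = j² - 252*j + (-1 + j)/(-2 + j) (Z(j) = (j² - 252*j) + (j - 1)/(j - 2) = (j² - 252*j) + (-1 + j)/(-2 + j) = j² - 252*j + (-1 + j)/(-2 + j))
(18*Z(1))*m = (18*((-1 + 1³ - 254*1² + 505*1)/(-2 + 1)))*42 = (18*((-1 + 1 - 254*1 + 505)/(-1)))*42 = (18*(-(-1 + 1 - 254 + 505)))*42 = (18*(-1*251))*42 = (18*(-251))*42 = -4518*42 = -189756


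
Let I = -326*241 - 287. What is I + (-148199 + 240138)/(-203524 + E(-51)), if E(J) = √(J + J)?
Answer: -96066739723805/1218294667 - 91939*I*√102/41422018678 ≈ -78854.0 - 2.2417e-5*I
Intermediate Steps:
E(J) = √2*√J (E(J) = √(2*J) = √2*√J)
I = -78853 (I = -78566 - 287 = -78853)
I + (-148199 + 240138)/(-203524 + E(-51)) = -78853 + (-148199 + 240138)/(-203524 + √2*√(-51)) = -78853 + 91939/(-203524 + √2*(I*√51)) = -78853 + 91939/(-203524 + I*√102)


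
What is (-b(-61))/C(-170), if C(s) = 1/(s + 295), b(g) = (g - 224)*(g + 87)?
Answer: 926250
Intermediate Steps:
b(g) = (-224 + g)*(87 + g)
C(s) = 1/(295 + s)
(-b(-61))/C(-170) = (-(-19488 + (-61)**2 - 137*(-61)))/(1/(295 - 170)) = (-(-19488 + 3721 + 8357))/(1/125) = (-1*(-7410))/(1/125) = 7410*125 = 926250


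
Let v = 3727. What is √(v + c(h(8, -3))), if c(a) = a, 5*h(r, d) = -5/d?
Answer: √33546/3 ≈ 61.052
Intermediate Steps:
h(r, d) = -1/d (h(r, d) = (-5/d)/5 = -1/d)
√(v + c(h(8, -3))) = √(3727 - 1/(-3)) = √(3727 - 1*(-⅓)) = √(3727 + ⅓) = √(11182/3) = √33546/3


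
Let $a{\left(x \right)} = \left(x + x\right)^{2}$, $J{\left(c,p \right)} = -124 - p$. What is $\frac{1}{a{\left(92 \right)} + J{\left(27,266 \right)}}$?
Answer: $\frac{1}{33466} \approx 2.9881 \cdot 10^{-5}$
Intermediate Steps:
$a{\left(x \right)} = 4 x^{2}$ ($a{\left(x \right)} = \left(2 x\right)^{2} = 4 x^{2}$)
$\frac{1}{a{\left(92 \right)} + J{\left(27,266 \right)}} = \frac{1}{4 \cdot 92^{2} - 390} = \frac{1}{4 \cdot 8464 - 390} = \frac{1}{33856 - 390} = \frac{1}{33466}$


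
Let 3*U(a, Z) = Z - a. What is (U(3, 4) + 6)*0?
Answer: 0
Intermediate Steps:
U(a, Z) = -a/3 + Z/3 (U(a, Z) = (Z - a)/3 = -a/3 + Z/3)
(U(3, 4) + 6)*0 = ((-⅓*3 + (⅓)*4) + 6)*0 = ((-1 + 4/3) + 6)*0 = (⅓ + 6)*0 = (19/3)*0 = 0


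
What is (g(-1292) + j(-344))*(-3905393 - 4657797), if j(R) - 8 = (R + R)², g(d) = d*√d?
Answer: -4053403112880 + 22127282960*I*√323 ≈ -4.0534e+12 + 3.9768e+11*I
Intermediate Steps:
g(d) = d^(3/2)
j(R) = 8 + 4*R² (j(R) = 8 + (R + R)² = 8 + (2*R)² = 8 + 4*R²)
(g(-1292) + j(-344))*(-3905393 - 4657797) = ((-1292)^(3/2) + (8 + 4*(-344)²))*(-3905393 - 4657797) = (-2584*I*√323 + (8 + 4*118336))*(-8563190) = (-2584*I*√323 + (8 + 473344))*(-8563190) = (-2584*I*√323 + 473352)*(-8563190) = (473352 - 2584*I*√323)*(-8563190) = -4053403112880 + 22127282960*I*√323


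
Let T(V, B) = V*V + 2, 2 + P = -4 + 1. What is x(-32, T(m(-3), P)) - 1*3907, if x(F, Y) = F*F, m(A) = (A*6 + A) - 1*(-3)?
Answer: -2883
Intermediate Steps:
P = -5 (P = -2 + (-4 + 1) = -2 - 3 = -5)
m(A) = 3 + 7*A (m(A) = (6*A + A) + 3 = 7*A + 3 = 3 + 7*A)
T(V, B) = 2 + V**2 (T(V, B) = V**2 + 2 = 2 + V**2)
x(F, Y) = F**2
x(-32, T(m(-3), P)) - 1*3907 = (-32)**2 - 1*3907 = 1024 - 3907 = -2883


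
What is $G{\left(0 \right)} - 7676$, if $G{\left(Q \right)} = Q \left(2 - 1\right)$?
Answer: $-7676$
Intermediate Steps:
$G{\left(Q \right)} = Q$ ($G{\left(Q \right)} = Q \left(2 - 1\right) = Q 1 = Q$)
$G{\left(0 \right)} - 7676 = 0 - 7676 = -7676$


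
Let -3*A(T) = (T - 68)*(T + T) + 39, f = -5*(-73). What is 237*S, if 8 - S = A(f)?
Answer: 17132967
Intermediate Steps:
f = 365
A(T) = -13 - 2*T*(-68 + T)/3 (A(T) = -((T - 68)*(T + T) + 39)/3 = -((-68 + T)*(2*T) + 39)/3 = -(2*T*(-68 + T) + 39)/3 = -(39 + 2*T*(-68 + T))/3 = -13 - 2*T*(-68 + T)/3)
S = 72291 (S = 8 - (-13 - ⅔*365² + (136/3)*365) = 8 - (-13 - ⅔*133225 + 49640/3) = 8 - (-13 - 266450/3 + 49640/3) = 8 - 1*(-72283) = 8 + 72283 = 72291)
237*S = 237*72291 = 17132967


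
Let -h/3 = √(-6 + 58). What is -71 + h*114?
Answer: -71 - 684*√13 ≈ -2537.2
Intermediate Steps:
h = -6*√13 (h = -3*√(-6 + 58) = -6*√13 ≈ -21.633)
-71 + h*114 = -71 - 6*√13*114 = -71 - 684*√13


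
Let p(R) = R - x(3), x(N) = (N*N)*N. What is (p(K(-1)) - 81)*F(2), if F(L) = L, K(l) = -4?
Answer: -224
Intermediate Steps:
x(N) = N**3 (x(N) = N**2*N = N**3)
p(R) = -27 + R (p(R) = R - 1*3**3 = R - 1*27 = R - 27 = -27 + R)
(p(K(-1)) - 81)*F(2) = ((-27 - 4) - 81)*2 = (-31 - 81)*2 = -112*2 = -224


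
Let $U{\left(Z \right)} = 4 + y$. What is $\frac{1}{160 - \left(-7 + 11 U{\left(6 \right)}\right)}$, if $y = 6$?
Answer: $\frac{1}{57} \approx 0.017544$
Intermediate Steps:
$U{\left(Z \right)} = 10$ ($U{\left(Z \right)} = 4 + 6 = 10$)
$\frac{1}{160 - \left(-7 + 11 U{\left(6 \right)}\right)} = \frac{1}{160 + \left(7 - 110\right)} = \frac{1}{160 - 103} = \frac{1}{57}$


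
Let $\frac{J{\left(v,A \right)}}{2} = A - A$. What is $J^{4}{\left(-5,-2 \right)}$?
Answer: $0$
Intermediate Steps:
$J{\left(v,A \right)} = 0$ ($J{\left(v,A \right)} = 2 \left(A - A\right) = 2 \cdot 0 = 0$)
$J^{4}{\left(-5,-2 \right)} = 0^{4} = 0$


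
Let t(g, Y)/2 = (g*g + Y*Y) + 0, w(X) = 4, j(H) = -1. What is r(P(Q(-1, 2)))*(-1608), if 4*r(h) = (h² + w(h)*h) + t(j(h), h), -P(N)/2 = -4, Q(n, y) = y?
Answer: -90852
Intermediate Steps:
t(g, Y) = 2*Y² + 2*g² (t(g, Y) = 2*((g*g + Y*Y) + 0) = 2*((g² + Y²) + 0) = 2*((Y² + g²) + 0) = 2*(Y² + g²) = 2*Y² + 2*g²)
P(N) = 8 (P(N) = -2*(-4) = 8)
r(h) = ½ + h + 3*h²/4 (r(h) = ((h² + 4*h) + (2*h² + 2*(-1)²))/4 = ((h² + 4*h) + (2*h² + 2*1))/4 = ((h² + 4*h) + (2*h² + 2))/4 = ((h² + 4*h) + (2 + 2*h²))/4 = (2 + 3*h² + 4*h)/4 = ½ + h + 3*h²/4)
r(P(Q(-1, 2)))*(-1608) = (½ + 8 + (¾)*8²)*(-1608) = (½ + 8 + (¾)*64)*(-1608) = (½ + 8 + 48)*(-1608) = (113/2)*(-1608) = -90852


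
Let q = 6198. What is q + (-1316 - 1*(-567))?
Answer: 5449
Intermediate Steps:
q + (-1316 - 1*(-567)) = 6198 + (-1316 - 1*(-567)) = 6198 + (-1316 + 567) = 6198 - 749 = 5449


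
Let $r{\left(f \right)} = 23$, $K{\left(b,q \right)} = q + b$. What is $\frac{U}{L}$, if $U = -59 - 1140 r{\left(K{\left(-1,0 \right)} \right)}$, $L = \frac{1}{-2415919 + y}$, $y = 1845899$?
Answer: $14979555580$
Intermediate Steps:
$K{\left(b,q \right)} = b + q$
$L = - \frac{1}{570020}$ ($L = \frac{1}{-2415919 + 1845899} = \frac{1}{-570020} = - \frac{1}{570020} \approx -1.7543 \cdot 10^{-6}$)
$U = -26279$ ($U = -59 - 26220 = -26279$)
$\frac{U}{L} = - \frac{26279}{- \frac{1}{570020}} = \left(-26279\right) \left(-570020\right) = 14979555580$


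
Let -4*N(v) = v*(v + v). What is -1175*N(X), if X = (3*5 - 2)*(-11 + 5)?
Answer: 3574350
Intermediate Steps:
X = -78 (X = (15 - 2)*(-6) = 13*(-6) = -78)
N(v) = -v²/2 (N(v) = -v*(v + v)/4 = -v*2*v/4 = -v²/2)
-1175*N(X) = -(-1175)*(-78)²/2 = -(-1175)*6084/2 = -1175*(-3042) = 3574350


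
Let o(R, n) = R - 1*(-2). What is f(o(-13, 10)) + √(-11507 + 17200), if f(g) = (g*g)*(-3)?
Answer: -363 + √5693 ≈ -287.55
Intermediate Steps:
o(R, n) = 2 + R (o(R, n) = R + 2 = 2 + R)
f(g) = -3*g² (f(g) = g²*(-3) = -3*g²)
f(o(-13, 10)) + √(-11507 + 17200) = -3*(2 - 13)² + √(-11507 + 17200) = -3*(-11)² + √5693 = -3*121 + √5693 = -363 + √5693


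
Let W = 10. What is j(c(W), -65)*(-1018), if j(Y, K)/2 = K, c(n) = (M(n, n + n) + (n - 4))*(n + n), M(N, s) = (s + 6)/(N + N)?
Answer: 132340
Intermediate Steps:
M(N, s) = (6 + s)/(2*N) (M(N, s) = (6 + s)/((2*N)) = (6 + s)*(1/(2*N)) = (6 + s)/(2*N))
c(n) = 2*n*(-4 + n + (6 + 2*n)/(2*n)) (c(n) = ((6 + (n + n))/(2*n) + (n - 4))*(n + n) = ((6 + 2*n)/(2*n) + (-4 + n))*(2*n) = (-4 + n + (6 + 2*n)/(2*n))*(2*n) = 2*n*(-4 + n + (6 + 2*n)/(2*n)))
j(Y, K) = 2*K
j(c(W), -65)*(-1018) = (2*(-65))*(-1018) = -130*(-1018) = 132340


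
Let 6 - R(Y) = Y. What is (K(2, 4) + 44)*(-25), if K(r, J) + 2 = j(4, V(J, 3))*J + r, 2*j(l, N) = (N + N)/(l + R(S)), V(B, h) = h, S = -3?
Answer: -14600/13 ≈ -1123.1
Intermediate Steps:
R(Y) = 6 - Y
j(l, N) = N/(9 + l) (j(l, N) = ((N + N)/(l + (6 - 1*(-3))))/2 = ((2*N)/(l + (6 + 3)))/2 = ((2*N)/(l + 9))/2 = ((2*N)/(9 + l))/2 = (2*N/(9 + l))/2 = N/(9 + l))
K(r, J) = -2 + r + 3*J/13 (K(r, J) = -2 + ((3/(9 + 4))*J + r) = -2 + ((3/13)*J + r) = -2 + ((3*(1/13))*J + r) = -2 + (3*J/13 + r) = -2 + (r + 3*J/13) = -2 + r + 3*J/13)
(K(2, 4) + 44)*(-25) = ((-2 + 2 + (3/13)*4) + 44)*(-25) = ((-2 + 2 + 12/13) + 44)*(-25) = (12/13 + 44)*(-25) = (584/13)*(-25) = -14600/13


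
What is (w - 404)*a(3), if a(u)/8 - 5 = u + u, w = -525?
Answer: -81752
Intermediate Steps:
a(u) = 40 + 16*u (a(u) = 40 + 8*(u + u) = 40 + 8*(2*u) = 40 + 16*u)
(w - 404)*a(3) = (-525 - 404)*(40 + 16*3) = -929*(40 + 48) = -929*88 = -81752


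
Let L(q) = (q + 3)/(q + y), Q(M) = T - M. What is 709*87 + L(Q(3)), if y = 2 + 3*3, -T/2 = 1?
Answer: 185048/3 ≈ 61683.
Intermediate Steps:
T = -2 (T = -2*1 = -2)
Q(M) = -2 - M
y = 11 (y = 2 + 9 = 11)
L(q) = (3 + q)/(11 + q) (L(q) = (q + 3)/(q + 11) = (3 + q)/(11 + q))
709*87 + L(Q(3)) = 709*87 + (3 + (-2 - 1*3))/(11 + (-2 - 1*3)) = 61683 + (3 + (-2 - 3))/(11 + (-2 - 3)) = 61683 + (3 - 5)/(11 - 5) = 61683 - 2/6 = 61683 + (1/6)*(-2) = 61683 - 1/3 = 185048/3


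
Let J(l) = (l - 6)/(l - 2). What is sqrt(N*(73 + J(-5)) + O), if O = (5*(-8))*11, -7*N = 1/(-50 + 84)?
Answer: I*sqrt(6235277)/119 ≈ 20.984*I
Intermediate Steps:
J(l) = (-6 + l)/(-2 + l)
N = -1/238 (N = -1/(7*(-50 + 84)) = -1/7/34 = -1/7*1/34 = -1/238 ≈ -0.0042017)
O = -440 (O = -40*11 = -440)
sqrt(N*(73 + J(-5)) + O) = sqrt(-(73 + (-6 - 5)/(-2 - 5))/238 - 440) = sqrt(-(73 - 11/(-7))/238 - 440) = sqrt(-(73 - 1/7*(-11))/238 - 440) = sqrt(-(73 + 11/7)/238 - 440) = sqrt(-1/238*522/7 - 440) = sqrt(-261/833 - 440) = sqrt(-366781/833) = I*sqrt(6235277)/119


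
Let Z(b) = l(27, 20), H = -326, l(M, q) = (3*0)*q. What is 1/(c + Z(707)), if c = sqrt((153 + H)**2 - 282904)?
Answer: -I*sqrt(10119)/50595 ≈ -0.0019882*I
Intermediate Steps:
l(M, q) = 0 (l(M, q) = 0*q = 0)
Z(b) = 0
c = 5*I*sqrt(10119) (c = sqrt((153 - 326)**2 - 282904) = sqrt((-173)**2 - 282904) = sqrt(29929 - 282904) = sqrt(-252975) = 5*I*sqrt(10119) ≈ 502.97*I)
1/(c + Z(707)) = 1/(5*I*sqrt(10119) + 0) = 1/(5*I*sqrt(10119)) = -I*sqrt(10119)/50595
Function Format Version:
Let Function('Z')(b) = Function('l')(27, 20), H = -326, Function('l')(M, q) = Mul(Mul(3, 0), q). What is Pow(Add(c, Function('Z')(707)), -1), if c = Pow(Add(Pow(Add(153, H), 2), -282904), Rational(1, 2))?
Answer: Mul(Rational(-1, 50595), I, Pow(10119, Rational(1, 2))) ≈ Mul(-0.0019882, I)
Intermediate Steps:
Function('l')(M, q) = 0 (Function('l')(M, q) = Mul(0, q) = 0)
Function('Z')(b) = 0
c = Mul(5, I, Pow(10119, Rational(1, 2))) (c = Pow(Add(Pow(Add(153, -326), 2), -282904), Rational(1, 2)) = Pow(Add(Pow(-173, 2), -282904), Rational(1, 2)) = Pow(Add(29929, -282904), Rational(1, 2)) = Pow(-252975, Rational(1, 2)) = Mul(5, I, Pow(10119, Rational(1, 2))) ≈ Mul(502.97, I))
Pow(Add(c, Function('Z')(707)), -1) = Pow(Add(Mul(5, I, Pow(10119, Rational(1, 2))), 0), -1) = Pow(Mul(5, I, Pow(10119, Rational(1, 2))), -1) = Mul(Rational(-1, 50595), I, Pow(10119, Rational(1, 2)))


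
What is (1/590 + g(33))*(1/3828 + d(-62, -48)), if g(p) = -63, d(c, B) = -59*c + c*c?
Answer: -97036963003/205320 ≈ -4.7261e+5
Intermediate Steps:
d(c, B) = c² - 59*c (d(c, B) = -59*c + c² = c² - 59*c)
(1/590 + g(33))*(1/3828 + d(-62, -48)) = (1/590 - 63)*(1/3828 - 62*(-59 - 62)) = (1/590 - 63)*(1/3828 - 62*(-121)) = -37169*(1/3828 + 7502)/590 = -37169/590*28717657/3828 = -97036963003/205320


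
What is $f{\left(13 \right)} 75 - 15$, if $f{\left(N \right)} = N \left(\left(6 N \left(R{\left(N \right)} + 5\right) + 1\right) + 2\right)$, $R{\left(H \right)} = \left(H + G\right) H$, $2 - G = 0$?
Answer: $15212910$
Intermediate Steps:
$G = 2$ ($G = 2 - 0 = 2 + 0 = 2$)
$R{\left(H \right)} = H \left(2 + H\right)$ ($R{\left(H \right)} = \left(H + 2\right) H = \left(2 + H\right) H = H \left(2 + H\right)$)
$f{\left(N \right)} = N \left(3 + 6 N \left(5 + N \left(2 + N\right)\right)\right)$ ($f{\left(N \right)} = N \left(\left(6 N \left(N \left(2 + N\right) + 5\right) + 1\right) + 2\right) = N \left(\left(6 N \left(5 + N \left(2 + N\right)\right) + 1\right) + 2\right) = N \left(\left(1 + 6 N \left(5 + N \left(2 + N\right)\right)\right) + 2\right) = N \left(3 + 6 N \left(5 + N \left(2 + N\right)\right)\right)$)
$f{\left(13 \right)} 75 - 15 = 3 \cdot 13 \left(1 + 10 \cdot 13 + 2 \cdot 13^{2} \left(2 + 13\right)\right) 75 - 15 = 3 \cdot 13 \left(1 + 130 + 2 \cdot 169 \cdot 15\right) 75 - 15 = 3 \cdot 13 \left(1 + 130 + 5070\right) 75 - 15 = 3 \cdot 13 \cdot 5201 \cdot 75 - 15 = 202839 \cdot 75 - 15 = 15212925 - 15 = 15212910$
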